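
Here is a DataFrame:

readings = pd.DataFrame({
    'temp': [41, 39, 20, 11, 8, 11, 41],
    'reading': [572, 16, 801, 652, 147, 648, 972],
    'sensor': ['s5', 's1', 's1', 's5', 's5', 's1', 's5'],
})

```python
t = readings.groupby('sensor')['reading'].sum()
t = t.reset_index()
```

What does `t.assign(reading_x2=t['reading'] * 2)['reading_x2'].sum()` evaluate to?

group by sensor, sum of reading:
sensor
s1    1465
s5    2343
Name: reading, dtype: int64
reset_index():
  sensor  reading
0     s1     1465
1     s5     2343
add column reading_x2 = t['reading'] * 2:
  sensor  reading  reading_x2
0     s1     1465        2930
1     s5     2343        4686

7616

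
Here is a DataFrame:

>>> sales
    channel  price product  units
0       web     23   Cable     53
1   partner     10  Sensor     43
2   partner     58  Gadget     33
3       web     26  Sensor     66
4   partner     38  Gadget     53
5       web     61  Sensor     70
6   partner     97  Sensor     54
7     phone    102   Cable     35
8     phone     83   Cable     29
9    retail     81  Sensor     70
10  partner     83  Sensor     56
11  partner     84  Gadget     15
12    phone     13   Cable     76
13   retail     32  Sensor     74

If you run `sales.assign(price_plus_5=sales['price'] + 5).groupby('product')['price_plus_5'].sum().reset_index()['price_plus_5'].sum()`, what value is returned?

add column price_plus_5 = sales['price'] + 5:
    channel  price product  units  price_plus_5
0       web     23   Cable     53            28
1   partner     10  Sensor     43            15
2   partner     58  Gadget     33            63
3       web     26  Sensor     66            31
4   partner     38  Gadget     53            43
5       web     61  Sensor     70            66
6   partner     97  Sensor     54           102
7     phone    102   Cable     35           107
8     phone     83   Cable     29            88
9    retail     81  Sensor     70            86
10  partner     83  Sensor     56            88
11  partner     84  Gadget     15            89
12    phone     13   Cable     76            18
13   retail     32  Sensor     74            37
group by product, sum of price_plus_5:
product
Cable     241
Gadget    195
Sensor    425
Name: price_plus_5, dtype: int64
reset_index():
  product  price_plus_5
0   Cable           241
1  Gadget           195
2  Sensor           425

861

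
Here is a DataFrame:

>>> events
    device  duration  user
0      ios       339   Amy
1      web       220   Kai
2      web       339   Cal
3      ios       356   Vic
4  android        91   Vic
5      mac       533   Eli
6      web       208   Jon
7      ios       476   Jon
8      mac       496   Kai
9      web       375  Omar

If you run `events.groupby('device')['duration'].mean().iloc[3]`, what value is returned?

group by device, mean of duration:
device
android     91.000000
ios        390.333333
mac        514.500000
web        285.500000
Name: duration, dtype: float64
value at position 3 → 285.5

285.5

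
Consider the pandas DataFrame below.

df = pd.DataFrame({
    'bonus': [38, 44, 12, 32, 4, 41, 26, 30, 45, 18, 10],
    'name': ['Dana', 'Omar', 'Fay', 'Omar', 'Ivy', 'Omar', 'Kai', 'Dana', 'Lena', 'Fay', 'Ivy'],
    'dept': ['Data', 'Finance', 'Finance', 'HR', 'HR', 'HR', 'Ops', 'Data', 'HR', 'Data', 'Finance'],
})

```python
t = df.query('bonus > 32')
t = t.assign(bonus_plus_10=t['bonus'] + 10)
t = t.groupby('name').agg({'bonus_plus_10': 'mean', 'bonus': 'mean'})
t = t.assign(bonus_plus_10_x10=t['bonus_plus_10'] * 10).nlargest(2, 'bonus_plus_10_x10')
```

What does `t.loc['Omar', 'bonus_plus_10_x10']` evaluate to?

filter rows where bonus > 32:
   bonus  name     dept
0     38  Dana     Data
1     44  Omar  Finance
5     41  Omar       HR
8     45  Lena       HR
add column bonus_plus_10 = t['bonus'] + 10:
   bonus  name     dept  bonus_plus_10
0     38  Dana     Data             48
1     44  Omar  Finance             54
5     41  Omar       HR             51
8     45  Lena       HR             55
group by name: mean(bonus_plus_10), mean(bonus):
      bonus_plus_10  bonus
name                      
Dana           48.0   38.0
Lena           55.0   45.0
Omar           52.5   42.5
add column bonus_plus_10_x10 = t['bonus_plus_10'] * 10:
      bonus_plus_10  bonus  bonus_plus_10_x10
name                                         
Dana           48.0   38.0              480.0
Lena           55.0   45.0              550.0
Omar           52.5   42.5              525.0
take 2 rows with largest bonus_plus_10_x10:
      bonus_plus_10  bonus  bonus_plus_10_x10
name                                         
Lena           55.0   45.0              550.0
Omar           52.5   42.5              525.0

525.0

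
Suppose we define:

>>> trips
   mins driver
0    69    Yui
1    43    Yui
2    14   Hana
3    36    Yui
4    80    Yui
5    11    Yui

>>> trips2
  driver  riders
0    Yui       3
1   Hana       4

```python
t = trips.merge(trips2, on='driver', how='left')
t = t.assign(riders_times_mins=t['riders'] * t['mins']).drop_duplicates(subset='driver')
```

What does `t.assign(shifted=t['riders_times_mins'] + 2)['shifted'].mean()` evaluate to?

133.5

merge on 'driver' (how='left') → 6 rows:
   mins driver  riders
0    69    Yui       3
1    43    Yui       3
2    14   Hana       4
3    36    Yui       3
4    80    Yui       3
5    11    Yui       3
add column riders_times_mins = t['riders'] * t['mins']:
   mins driver  riders  riders_times_mins
0    69    Yui       3                207
1    43    Yui       3                129
2    14   Hana       4                 56
3    36    Yui       3                108
4    80    Yui       3                240
5    11    Yui       3                 33
drop duplicate driver (keep=first):
   mins driver  riders  riders_times_mins
0    69    Yui       3                207
2    14   Hana       4                 56
add column shifted = t['riders_times_mins'] + 2:
   mins driver  riders  riders_times_mins  shifted
0    69    Yui       3                207      209
2    14   Hana       4                 56       58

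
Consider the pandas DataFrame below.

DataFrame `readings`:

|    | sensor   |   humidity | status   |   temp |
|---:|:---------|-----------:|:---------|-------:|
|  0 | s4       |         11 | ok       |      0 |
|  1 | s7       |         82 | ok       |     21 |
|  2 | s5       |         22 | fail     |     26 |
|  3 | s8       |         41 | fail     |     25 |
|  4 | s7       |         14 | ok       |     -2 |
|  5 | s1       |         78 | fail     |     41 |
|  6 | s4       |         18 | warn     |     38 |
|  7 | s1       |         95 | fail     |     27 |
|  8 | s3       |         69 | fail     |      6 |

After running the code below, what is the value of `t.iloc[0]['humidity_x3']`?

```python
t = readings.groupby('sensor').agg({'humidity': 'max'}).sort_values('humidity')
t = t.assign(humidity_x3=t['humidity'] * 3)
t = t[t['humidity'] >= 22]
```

66

group by sensor, max of humidity:
        humidity
sensor          
s1            95
s3            69
s4            18
s5            22
s7            82
s8            41
sort by humidity:
        humidity
sensor          
s4            18
s5            22
s8            41
s3            69
s7            82
s1            95
add column humidity_x3 = t['humidity'] * 3:
        humidity  humidity_x3
sensor                       
s4            18           54
s5            22           66
s8            41          123
s3            69          207
s7            82          246
s1            95          285
filter rows where humidity >= 22:
        humidity  humidity_x3
sensor                       
s5            22           66
s8            41          123
s3            69          207
s7            82          246
s1            95          285
Hence 66.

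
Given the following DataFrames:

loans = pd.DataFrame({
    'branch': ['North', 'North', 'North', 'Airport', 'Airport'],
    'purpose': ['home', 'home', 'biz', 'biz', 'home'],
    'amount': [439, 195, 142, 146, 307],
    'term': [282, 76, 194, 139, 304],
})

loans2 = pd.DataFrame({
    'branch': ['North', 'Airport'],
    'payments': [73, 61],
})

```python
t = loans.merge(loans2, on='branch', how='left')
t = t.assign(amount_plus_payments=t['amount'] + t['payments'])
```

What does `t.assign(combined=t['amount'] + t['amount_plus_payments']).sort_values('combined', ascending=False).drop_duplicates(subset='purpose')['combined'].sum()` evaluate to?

merge on 'branch' (how='left') → 5 rows:
    branch purpose  amount  term  payments
0    North    home     439   282        73
1    North    home     195    76        73
2    North     biz     142   194        73
3  Airport     biz     146   139        61
4  Airport    home     307   304        61
add column amount_plus_payments = t['amount'] + t['payments']:
    branch purpose  amount  term  payments  amount_plus_payments
0    North    home     439   282        73                   512
1    North    home     195    76        73                   268
2    North     biz     142   194        73                   215
3  Airport     biz     146   139        61                   207
4  Airport    home     307   304        61                   368
add column combined = t['amount'] + t['amount_plus_payments']:
    branch purpose  amount  term  payments  amount_plus_payments  combined
0    North    home     439   282        73                   512       951
1    North    home     195    76        73                   268       463
2    North     biz     142   194        73                   215       357
3  Airport     biz     146   139        61                   207       353
4  Airport    home     307   304        61                   368       675
sort by combined descending:
    branch purpose  amount  term  payments  amount_plus_payments  combined
0    North    home     439   282        73                   512       951
4  Airport    home     307   304        61                   368       675
1    North    home     195    76        73                   268       463
2    North     biz     142   194        73                   215       357
3  Airport     biz     146   139        61                   207       353
drop duplicate purpose (keep=first):
  branch purpose  amount  term  payments  amount_plus_payments  combined
0  North    home     439   282        73                   512       951
2  North     biz     142   194        73                   215       357
Finally, sum of column 'combined' = 1308.

1308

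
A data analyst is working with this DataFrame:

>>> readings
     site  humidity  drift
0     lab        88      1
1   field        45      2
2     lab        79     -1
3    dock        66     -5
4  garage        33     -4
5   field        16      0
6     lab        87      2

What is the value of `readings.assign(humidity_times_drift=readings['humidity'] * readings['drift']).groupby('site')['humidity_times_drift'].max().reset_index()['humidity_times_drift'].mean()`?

add column humidity_times_drift = readings['humidity'] * readings['drift']:
     site  humidity  drift  humidity_times_drift
0     lab        88      1                    88
1   field        45      2                    90
2     lab        79     -1                   -79
3    dock        66     -5                  -330
4  garage        33     -4                  -132
5   field        16      0                     0
6     lab        87      2                   174
group by site, max of humidity_times_drift:
site
dock     -330
field      90
garage   -132
lab       174
Name: humidity_times_drift, dtype: int64
reset_index():
     site  humidity_times_drift
0    dock                  -330
1   field                    90
2  garage                  -132
3     lab                   174

-49.5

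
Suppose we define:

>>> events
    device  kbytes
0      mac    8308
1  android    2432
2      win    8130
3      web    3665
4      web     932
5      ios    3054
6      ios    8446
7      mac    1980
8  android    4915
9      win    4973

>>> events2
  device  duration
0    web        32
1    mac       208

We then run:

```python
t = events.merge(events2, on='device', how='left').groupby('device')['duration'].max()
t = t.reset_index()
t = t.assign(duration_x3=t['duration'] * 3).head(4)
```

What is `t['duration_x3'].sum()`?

720.0

merge on 'device' (how='left') → 10 rows:
    device  kbytes  duration
0      mac    8308     208.0
1  android    2432       NaN
2      win    8130       NaN
3      web    3665      32.0
4      web     932      32.0
5      ios    3054       NaN
6      ios    8446       NaN
7      mac    1980     208.0
8  android    4915       NaN
9      win    4973       NaN
group by device, max of duration:
device
android      NaN
ios          NaN
mac        208.0
web         32.0
win          NaN
Name: duration, dtype: float64
reset_index():
    device  duration
0  android       NaN
1      ios       NaN
2      mac     208.0
3      web      32.0
4      win       NaN
add column duration_x3 = t['duration'] * 3:
    device  duration  duration_x3
0  android       NaN          NaN
1      ios       NaN          NaN
2      mac     208.0        624.0
3      web      32.0         96.0
4      win       NaN          NaN
take first 4 rows:
    device  duration  duration_x3
0  android       NaN          NaN
1      ios       NaN          NaN
2      mac     208.0        624.0
3      web      32.0         96.0
Finally, sum of column 'duration_x3' = 720.0.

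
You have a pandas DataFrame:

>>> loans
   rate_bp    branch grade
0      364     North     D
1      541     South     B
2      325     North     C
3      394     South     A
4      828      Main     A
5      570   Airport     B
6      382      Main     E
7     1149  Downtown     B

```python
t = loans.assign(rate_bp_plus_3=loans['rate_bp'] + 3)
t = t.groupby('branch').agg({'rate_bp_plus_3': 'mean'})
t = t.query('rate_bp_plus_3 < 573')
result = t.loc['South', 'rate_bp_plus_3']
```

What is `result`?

470.5

add column rate_bp_plus_3 = loans['rate_bp'] + 3:
   rate_bp    branch grade  rate_bp_plus_3
0      364     North     D             367
1      541     South     B             544
2      325     North     C             328
3      394     South     A             397
4      828      Main     A             831
5      570   Airport     B             573
6      382      Main     E             385
7     1149  Downtown     B            1152
group by branch, mean of rate_bp_plus_3:
          rate_bp_plus_3
branch                  
Airport            573.0
Downtown          1152.0
Main               608.0
North              347.5
South              470.5
filter rows where rate_bp_plus_3 < 573:
        rate_bp_plus_3
branch                
North            347.5
South            470.5
Then the value at row 'South', column 'rate_bp_plus_3': 470.5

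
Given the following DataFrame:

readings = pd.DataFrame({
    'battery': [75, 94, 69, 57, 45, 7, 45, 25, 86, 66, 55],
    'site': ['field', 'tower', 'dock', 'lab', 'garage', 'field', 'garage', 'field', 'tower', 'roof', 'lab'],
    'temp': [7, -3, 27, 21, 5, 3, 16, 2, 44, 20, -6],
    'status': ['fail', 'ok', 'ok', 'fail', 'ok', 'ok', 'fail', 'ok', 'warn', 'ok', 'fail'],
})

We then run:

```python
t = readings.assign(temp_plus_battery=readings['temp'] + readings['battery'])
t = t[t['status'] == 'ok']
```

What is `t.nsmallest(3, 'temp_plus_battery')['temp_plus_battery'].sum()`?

87

add column temp_plus_battery = readings['temp'] + readings['battery']:
    battery    site  temp status  temp_plus_battery
0        75   field     7   fail                 82
1        94   tower    -3     ok                 91
2        69    dock    27     ok                 96
3        57     lab    21   fail                 78
4        45  garage     5     ok                 50
5         7   field     3     ok                 10
6        45  garage    16   fail                 61
7        25   field     2     ok                 27
8        86   tower    44   warn                130
9        66    roof    20     ok                 86
10       55     lab    -6   fail                 49
filter rows where status == 'ok':
   battery    site  temp status  temp_plus_battery
1       94   tower    -3     ok                 91
2       69    dock    27     ok                 96
4       45  garage     5     ok                 50
5        7   field     3     ok                 10
7       25   field     2     ok                 27
9       66    roof    20     ok                 86
take 3 rows with smallest temp_plus_battery:
   battery    site  temp status  temp_plus_battery
5        7   field     3     ok                 10
7       25   field     2     ok                 27
4       45  garage     5     ok                 50
Finally, sum of column 'temp_plus_battery' = 87.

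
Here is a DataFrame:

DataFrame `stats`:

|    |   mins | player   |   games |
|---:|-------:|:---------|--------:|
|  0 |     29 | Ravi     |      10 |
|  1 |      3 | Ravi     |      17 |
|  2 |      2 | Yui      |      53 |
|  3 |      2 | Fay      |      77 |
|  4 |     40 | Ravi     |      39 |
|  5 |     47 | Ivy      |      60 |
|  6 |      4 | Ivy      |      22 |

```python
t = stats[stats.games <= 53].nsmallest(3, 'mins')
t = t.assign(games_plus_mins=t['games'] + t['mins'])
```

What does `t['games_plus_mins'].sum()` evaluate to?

101

filter rows where games <= 53:
   mins player  games
0    29   Ravi     10
1     3   Ravi     17
2     2    Yui     53
4    40   Ravi     39
6     4    Ivy     22
take 3 rows with smallest mins:
   mins player  games
2     2    Yui     53
1     3   Ravi     17
6     4    Ivy     22
add column games_plus_mins = t['games'] + t['mins']:
   mins player  games  games_plus_mins
2     2    Yui     53               55
1     3   Ravi     17               20
6     4    Ivy     22               26
sum of column 'games_plus_mins' → 101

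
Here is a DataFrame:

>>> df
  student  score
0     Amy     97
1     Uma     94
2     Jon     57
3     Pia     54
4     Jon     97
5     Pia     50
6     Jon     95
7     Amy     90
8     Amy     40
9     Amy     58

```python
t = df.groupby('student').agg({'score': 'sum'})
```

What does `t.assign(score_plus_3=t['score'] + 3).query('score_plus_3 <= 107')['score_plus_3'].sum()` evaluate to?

204

group by student, sum of score:
         score
student       
Amy        285
Jon        249
Pia        104
Uma         94
add column score_plus_3 = t['score'] + 3:
         score  score_plus_3
student                     
Amy        285           288
Jon        249           252
Pia        104           107
Uma         94            97
filter rows where score_plus_3 <= 107:
         score  score_plus_3
student                     
Pia        104           107
Uma         94            97
Taking the sum of column 'score_plus_3' gives 204.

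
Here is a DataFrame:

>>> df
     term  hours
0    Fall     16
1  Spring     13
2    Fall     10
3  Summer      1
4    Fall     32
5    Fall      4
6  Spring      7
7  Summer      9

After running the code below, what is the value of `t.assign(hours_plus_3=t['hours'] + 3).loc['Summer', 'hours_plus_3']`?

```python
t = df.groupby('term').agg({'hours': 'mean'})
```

8.0

group by term, mean of hours:
        hours
term         
Fall     15.5
Spring   10.0
Summer    5.0
add column hours_plus_3 = t['hours'] + 3:
        hours  hours_plus_3
term                       
Fall     15.5          18.5
Spring   10.0          13.0
Summer    5.0           8.0
So loc['Summer', 'hours_plus_3'] = 8.0.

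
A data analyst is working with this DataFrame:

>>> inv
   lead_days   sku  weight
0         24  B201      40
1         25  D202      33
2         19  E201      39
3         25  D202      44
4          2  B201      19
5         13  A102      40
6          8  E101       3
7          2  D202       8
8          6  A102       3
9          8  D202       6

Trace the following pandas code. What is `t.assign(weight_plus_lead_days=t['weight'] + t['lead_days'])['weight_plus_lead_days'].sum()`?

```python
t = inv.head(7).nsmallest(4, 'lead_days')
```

take first 7 rows:
   lead_days   sku  weight
0         24  B201      40
1         25  D202      33
2         19  E201      39
3         25  D202      44
4          2  B201      19
5         13  A102      40
6          8  E101       3
take 4 rows with smallest lead_days:
   lead_days   sku  weight
4          2  B201      19
6          8  E101       3
5         13  A102      40
2         19  E201      39
add column weight_plus_lead_days = t['weight'] + t['lead_days']:
   lead_days   sku  weight  weight_plus_lead_days
4          2  B201      19                     21
6          8  E101       3                     11
5         13  A102      40                     53
2         19  E201      39                     58
Taking the sum of column 'weight_plus_lead_days' gives 143.

143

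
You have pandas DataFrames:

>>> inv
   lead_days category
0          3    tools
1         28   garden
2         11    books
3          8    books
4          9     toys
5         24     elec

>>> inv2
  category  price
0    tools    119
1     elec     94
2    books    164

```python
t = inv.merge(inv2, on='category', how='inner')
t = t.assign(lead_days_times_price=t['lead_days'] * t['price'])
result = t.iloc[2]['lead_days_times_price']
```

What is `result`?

1312

merge on 'category' (how='inner') → 4 rows:
   lead_days category  price
0          3    tools    119
1         11    books    164
2          8    books    164
3         24     elec     94
add column lead_days_times_price = t['lead_days'] * t['price']:
   lead_days category  price  lead_days_times_price
0          3    tools    119                    357
1         11    books    164                   1804
2          8    books    164                   1312
3         24     elec     94                   2256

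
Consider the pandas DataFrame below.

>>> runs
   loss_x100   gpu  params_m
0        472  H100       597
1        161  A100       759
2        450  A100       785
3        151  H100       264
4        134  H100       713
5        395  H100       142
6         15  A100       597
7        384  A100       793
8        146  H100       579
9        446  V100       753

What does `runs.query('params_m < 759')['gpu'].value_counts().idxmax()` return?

H100

filter rows where params_m < 759:
   loss_x100   gpu  params_m
0        472  H100       597
3        151  H100       264
4        134  H100       713
5        395  H100       142
6         15  A100       597
8        146  H100       579
9        446  V100       753
value_counts of gpu:
gpu
H100    5
A100    1
V100    1
Name: count, dtype: int64
label with the largest value → H100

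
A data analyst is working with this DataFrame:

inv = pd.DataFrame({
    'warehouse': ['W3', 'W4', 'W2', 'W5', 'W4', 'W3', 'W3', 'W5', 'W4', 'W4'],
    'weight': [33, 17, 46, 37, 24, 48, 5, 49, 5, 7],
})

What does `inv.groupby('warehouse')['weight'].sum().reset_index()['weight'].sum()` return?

271

group by warehouse, sum of weight:
warehouse
W2    46
W3    86
W4    53
W5    86
Name: weight, dtype: int64
reset_index():
  warehouse  weight
0        W2      46
1        W3      86
2        W4      53
3        W5      86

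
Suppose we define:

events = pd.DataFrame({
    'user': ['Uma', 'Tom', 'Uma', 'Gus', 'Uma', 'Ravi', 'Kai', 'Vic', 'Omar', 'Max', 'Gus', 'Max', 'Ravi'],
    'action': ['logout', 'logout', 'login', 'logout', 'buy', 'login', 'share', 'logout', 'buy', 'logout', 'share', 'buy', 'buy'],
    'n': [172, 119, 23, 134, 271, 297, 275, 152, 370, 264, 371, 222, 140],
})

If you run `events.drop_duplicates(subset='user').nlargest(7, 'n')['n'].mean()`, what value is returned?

237.714285714

drop duplicate user (keep=first):
   user  action    n
0   Uma  logout  172
1   Tom  logout  119
3   Gus  logout  134
5  Ravi   login  297
6   Kai   share  275
7   Vic  logout  152
8  Omar     buy  370
9   Max  logout  264
take 7 rows with largest n:
   user  action    n
8  Omar     buy  370
5  Ravi   login  297
6   Kai   share  275
9   Max  logout  264
0   Uma  logout  172
7   Vic  logout  152
3   Gus  logout  134
Then the mean of column 'n': 237.714285714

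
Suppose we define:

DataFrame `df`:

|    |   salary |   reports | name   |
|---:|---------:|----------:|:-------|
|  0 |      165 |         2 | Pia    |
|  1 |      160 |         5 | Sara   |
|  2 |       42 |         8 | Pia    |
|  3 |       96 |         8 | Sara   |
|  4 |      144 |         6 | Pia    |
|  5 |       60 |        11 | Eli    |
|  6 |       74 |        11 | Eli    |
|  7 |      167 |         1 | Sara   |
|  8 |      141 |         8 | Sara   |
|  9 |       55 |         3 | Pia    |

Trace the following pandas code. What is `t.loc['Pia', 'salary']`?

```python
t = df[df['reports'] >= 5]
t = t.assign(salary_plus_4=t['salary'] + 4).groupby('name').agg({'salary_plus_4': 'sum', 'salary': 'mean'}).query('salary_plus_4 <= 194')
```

filter rows where reports >= 5:
   salary  reports  name
1     160        5  Sara
2      42        8   Pia
3      96        8  Sara
4     144        6   Pia
5      60       11   Eli
6      74       11   Eli
8     141        8  Sara
add column salary_plus_4 = t['salary'] + 4:
   salary  reports  name  salary_plus_4
1     160        5  Sara            164
2      42        8   Pia             46
3      96        8  Sara            100
4     144        6   Pia            148
5      60       11   Eli             64
6      74       11   Eli             78
8     141        8  Sara            145
group by name: sum(salary_plus_4), mean(salary):
      salary_plus_4      salary
name                           
Eli             142   67.000000
Pia             194   93.000000
Sara            409  132.333333
filter rows where salary_plus_4 <= 194:
      salary_plus_4  salary
name                       
Eli             142    67.0
Pia             194    93.0
Hence 93.0.

93.0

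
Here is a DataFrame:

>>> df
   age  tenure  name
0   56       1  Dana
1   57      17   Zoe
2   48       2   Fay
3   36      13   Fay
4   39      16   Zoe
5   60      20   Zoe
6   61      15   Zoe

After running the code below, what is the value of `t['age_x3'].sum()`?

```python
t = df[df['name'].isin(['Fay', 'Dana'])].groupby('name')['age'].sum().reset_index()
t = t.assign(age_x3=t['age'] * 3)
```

420

filter rows where name in ['Fay', 'Dana']:
   age  tenure  name
0   56       1  Dana
2   48       2   Fay
3   36      13   Fay
group by name, sum of age:
name
Dana    56
Fay     84
Name: age, dtype: int64
reset_index():
   name  age
0  Dana   56
1   Fay   84
add column age_x3 = t['age'] * 3:
   name  age  age_x3
0  Dana   56     168
1   Fay   84     252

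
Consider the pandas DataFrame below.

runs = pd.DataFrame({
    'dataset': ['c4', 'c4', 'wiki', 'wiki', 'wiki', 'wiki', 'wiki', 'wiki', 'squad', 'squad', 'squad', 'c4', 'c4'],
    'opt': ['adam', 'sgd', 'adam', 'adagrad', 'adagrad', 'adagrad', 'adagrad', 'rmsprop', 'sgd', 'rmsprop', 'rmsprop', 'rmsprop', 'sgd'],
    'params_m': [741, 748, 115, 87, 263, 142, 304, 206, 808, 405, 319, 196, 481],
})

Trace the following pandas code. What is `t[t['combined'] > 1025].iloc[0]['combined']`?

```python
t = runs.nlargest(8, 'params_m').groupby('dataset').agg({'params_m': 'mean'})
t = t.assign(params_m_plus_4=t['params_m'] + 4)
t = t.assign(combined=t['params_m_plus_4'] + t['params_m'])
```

take 8 rows with largest params_m:
   dataset      opt  params_m
8    squad      sgd       808
1       c4      sgd       748
0       c4     adam       741
12      c4      sgd       481
9    squad  rmsprop       405
10   squad  rmsprop       319
6     wiki  adagrad       304
4     wiki  adagrad       263
group by dataset, mean of params_m:
           params_m
dataset            
c4       656.666667
squad    510.666667
wiki     283.500000
add column params_m_plus_4 = t['params_m'] + 4:
           params_m  params_m_plus_4
dataset                             
c4       656.666667       660.666667
squad    510.666667       514.666667
wiki     283.500000       287.500000
add column combined = t['params_m_plus_4'] + t['params_m']:
           params_m  params_m_plus_4     combined
dataset                                          
c4       656.666667       660.666667  1317.333333
squad    510.666667       514.666667  1025.333333
wiki     283.500000       287.500000   571.000000
filter rows where combined > 1025:
           params_m  params_m_plus_4     combined
dataset                                          
c4       656.666667       660.666667  1317.333333
squad    510.666667       514.666667  1025.333333
The value at position 0, column 'combined' is 1317.33333333.

1317.33333333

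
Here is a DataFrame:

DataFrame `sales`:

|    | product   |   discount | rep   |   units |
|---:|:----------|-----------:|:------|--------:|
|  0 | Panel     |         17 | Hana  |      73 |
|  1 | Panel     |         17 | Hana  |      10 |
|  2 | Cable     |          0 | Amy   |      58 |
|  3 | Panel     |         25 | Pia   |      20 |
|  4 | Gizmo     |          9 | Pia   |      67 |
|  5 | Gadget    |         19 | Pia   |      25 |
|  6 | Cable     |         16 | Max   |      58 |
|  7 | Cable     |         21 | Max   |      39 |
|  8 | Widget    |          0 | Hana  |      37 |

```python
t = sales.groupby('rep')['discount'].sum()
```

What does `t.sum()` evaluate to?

124

group by rep, sum of discount:
rep
Amy      0
Hana    34
Max     37
Pia     53
Name: discount, dtype: int64
Reading off the sum of the resulting series, we get 124.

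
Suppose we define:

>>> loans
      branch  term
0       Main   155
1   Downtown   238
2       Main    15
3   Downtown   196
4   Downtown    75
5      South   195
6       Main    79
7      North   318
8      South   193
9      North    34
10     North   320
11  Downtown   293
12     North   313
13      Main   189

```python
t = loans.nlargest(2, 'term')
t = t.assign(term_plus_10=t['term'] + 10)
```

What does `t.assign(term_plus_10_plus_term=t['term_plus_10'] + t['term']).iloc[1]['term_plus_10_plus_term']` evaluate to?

take 2 rows with largest term:
   branch  term
10  North   320
7   North   318
add column term_plus_10 = t['term'] + 10:
   branch  term  term_plus_10
10  North   320           330
7   North   318           328
add column term_plus_10_plus_term = t['term_plus_10'] + t['term']:
   branch  term  term_plus_10  term_plus_10_plus_term
10  North   320           330                     650
7   North   318           328                     646
Reading off the value at position 1, column 'term_plus_10_plus_term', we get 646.

646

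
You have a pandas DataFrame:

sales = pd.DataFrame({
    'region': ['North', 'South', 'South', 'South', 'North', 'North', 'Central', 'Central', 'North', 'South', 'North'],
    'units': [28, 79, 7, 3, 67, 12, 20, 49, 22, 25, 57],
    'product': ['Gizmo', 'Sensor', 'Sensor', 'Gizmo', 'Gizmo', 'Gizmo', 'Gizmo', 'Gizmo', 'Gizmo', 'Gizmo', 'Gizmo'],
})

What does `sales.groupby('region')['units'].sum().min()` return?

group by region, sum of units:
region
Central     69
North      186
South      114
Name: units, dtype: int64
So min() = 69.

69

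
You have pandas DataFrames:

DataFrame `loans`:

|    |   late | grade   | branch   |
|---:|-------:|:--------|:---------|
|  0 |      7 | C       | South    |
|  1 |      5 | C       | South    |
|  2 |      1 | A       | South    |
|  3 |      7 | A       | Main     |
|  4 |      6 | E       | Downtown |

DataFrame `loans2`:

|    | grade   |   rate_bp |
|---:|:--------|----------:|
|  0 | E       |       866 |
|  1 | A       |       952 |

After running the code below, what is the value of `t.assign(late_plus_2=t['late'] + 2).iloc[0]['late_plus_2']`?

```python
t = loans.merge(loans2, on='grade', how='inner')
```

merge on 'grade' (how='inner') → 3 rows:
   late grade    branch  rate_bp
0     1     A     South      952
1     7     A      Main      952
2     6     E  Downtown      866
add column late_plus_2 = t['late'] + 2:
   late grade    branch  rate_bp  late_plus_2
0     1     A     South      952            3
1     7     A      Main      952            9
2     6     E  Downtown      866            8
So iloc[0]['late_plus_2'] = 3.

3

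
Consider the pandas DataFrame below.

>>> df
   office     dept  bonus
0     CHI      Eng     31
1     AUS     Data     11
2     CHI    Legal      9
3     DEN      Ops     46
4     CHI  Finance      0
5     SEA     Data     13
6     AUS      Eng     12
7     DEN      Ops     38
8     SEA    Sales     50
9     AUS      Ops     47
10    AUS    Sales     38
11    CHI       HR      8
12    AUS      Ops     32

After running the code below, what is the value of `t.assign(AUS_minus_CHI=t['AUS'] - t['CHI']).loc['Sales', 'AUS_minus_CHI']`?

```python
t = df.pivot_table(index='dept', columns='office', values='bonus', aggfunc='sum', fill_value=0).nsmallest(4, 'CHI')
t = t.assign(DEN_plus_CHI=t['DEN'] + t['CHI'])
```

pivot: rows=dept, cols=office, sum(bonus):
office   AUS  CHI  DEN  SEA
dept                       
Data      11    0    0   13
Eng       12   31    0    0
Finance    0    0    0    0
HR         0    8    0    0
Legal      0    9    0    0
Ops       79    0   84    0
Sales     38    0    0   50
take 4 rows with smallest CHI:
office   AUS  CHI  DEN  SEA
dept                       
Data      11    0    0   13
Finance    0    0    0    0
Ops       79    0   84    0
Sales     38    0    0   50
add column DEN_plus_CHI = t['DEN'] + t['CHI']:
office   AUS  CHI  DEN  SEA  DEN_plus_CHI
dept                                     
Data      11    0    0   13             0
Finance    0    0    0    0             0
Ops       79    0   84    0            84
Sales     38    0    0   50             0
add column AUS_minus_CHI = t['AUS'] - t['CHI']:
office   AUS  CHI  DEN  SEA  DEN_plus_CHI  AUS_minus_CHI
dept                                                    
Data      11    0    0   13             0             11
Finance    0    0    0    0             0              0
Ops       79    0   84    0            84             79
Sales     38    0    0   50             0             38

38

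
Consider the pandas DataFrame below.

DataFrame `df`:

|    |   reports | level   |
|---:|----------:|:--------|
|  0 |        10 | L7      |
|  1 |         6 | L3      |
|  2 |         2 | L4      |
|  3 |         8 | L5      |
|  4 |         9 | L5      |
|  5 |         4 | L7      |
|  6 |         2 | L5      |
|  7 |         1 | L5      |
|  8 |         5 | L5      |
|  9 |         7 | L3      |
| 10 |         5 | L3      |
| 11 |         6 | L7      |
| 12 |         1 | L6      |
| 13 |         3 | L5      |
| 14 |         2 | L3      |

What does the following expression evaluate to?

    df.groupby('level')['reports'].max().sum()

group by level, max of reports:
level
L3     7
L4     2
L5     9
L6     1
L7    10
Name: reports, dtype: int64

29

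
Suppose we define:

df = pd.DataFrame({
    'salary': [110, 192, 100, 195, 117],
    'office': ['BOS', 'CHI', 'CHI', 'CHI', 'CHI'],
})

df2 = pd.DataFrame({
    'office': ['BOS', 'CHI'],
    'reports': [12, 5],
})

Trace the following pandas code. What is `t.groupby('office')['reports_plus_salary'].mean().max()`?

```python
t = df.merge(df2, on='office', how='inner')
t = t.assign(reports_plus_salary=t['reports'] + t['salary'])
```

merge on 'office' (how='inner') → 5 rows:
   salary office  reports
0     110    BOS       12
1     192    CHI        5
2     100    CHI        5
3     195    CHI        5
4     117    CHI        5
add column reports_plus_salary = t['reports'] + t['salary']:
   salary office  reports  reports_plus_salary
0     110    BOS       12                  122
1     192    CHI        5                  197
2     100    CHI        5                  105
3     195    CHI        5                  200
4     117    CHI        5                  122
group by office, mean of reports_plus_salary:
office
BOS    122.0
CHI    156.0
Name: reports_plus_salary, dtype: float64
The max of the resulting series is 156.0.

156.0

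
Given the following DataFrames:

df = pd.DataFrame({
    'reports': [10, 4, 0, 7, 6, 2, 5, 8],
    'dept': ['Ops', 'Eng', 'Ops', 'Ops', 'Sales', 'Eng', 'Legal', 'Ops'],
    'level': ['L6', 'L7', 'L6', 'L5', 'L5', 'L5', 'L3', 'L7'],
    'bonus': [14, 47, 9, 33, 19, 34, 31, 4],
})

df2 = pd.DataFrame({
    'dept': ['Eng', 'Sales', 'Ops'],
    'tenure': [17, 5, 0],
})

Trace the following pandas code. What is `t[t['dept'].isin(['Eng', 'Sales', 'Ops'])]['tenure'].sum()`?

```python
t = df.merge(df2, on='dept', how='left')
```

39.0

merge on 'dept' (how='left') → 8 rows:
   reports   dept level  bonus  tenure
0       10    Ops    L6     14     0.0
1        4    Eng    L7     47    17.0
2        0    Ops    L6      9     0.0
3        7    Ops    L5     33     0.0
4        6  Sales    L5     19     5.0
5        2    Eng    L5     34    17.0
6        5  Legal    L3     31     NaN
7        8    Ops    L7      4     0.0
filter rows where dept in ['Eng', 'Sales', 'Ops']:
   reports   dept level  bonus  tenure
0       10    Ops    L6     14     0.0
1        4    Eng    L7     47    17.0
2        0    Ops    L6      9     0.0
3        7    Ops    L5     33     0.0
4        6  Sales    L5     19     5.0
5        2    Eng    L5     34    17.0
7        8    Ops    L7      4     0.0
Finally, sum of column 'tenure' = 39.0.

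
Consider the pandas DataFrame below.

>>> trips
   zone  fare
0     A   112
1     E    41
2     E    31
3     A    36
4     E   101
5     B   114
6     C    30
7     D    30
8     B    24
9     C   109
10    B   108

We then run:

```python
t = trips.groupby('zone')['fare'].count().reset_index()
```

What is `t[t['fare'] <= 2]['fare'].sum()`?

5

group by zone, count of fare:
zone
A    2
B    3
C    2
D    1
E    3
Name: fare, dtype: int64
reset_index():
  zone  fare
0    A     2
1    B     3
2    C     2
3    D     1
4    E     3
filter rows where fare <= 2:
  zone  fare
0    A     2
2    C     2
3    D     1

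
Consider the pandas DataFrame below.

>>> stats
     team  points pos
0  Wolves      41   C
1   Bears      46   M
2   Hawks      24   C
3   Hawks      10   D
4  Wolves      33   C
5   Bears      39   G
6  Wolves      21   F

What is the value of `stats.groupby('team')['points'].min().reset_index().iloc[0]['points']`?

39

group by team, min of points:
team
Bears     39
Hawks     10
Wolves    21
Name: points, dtype: int64
reset_index():
     team  points
0   Bears      39
1   Hawks      10
2  Wolves      21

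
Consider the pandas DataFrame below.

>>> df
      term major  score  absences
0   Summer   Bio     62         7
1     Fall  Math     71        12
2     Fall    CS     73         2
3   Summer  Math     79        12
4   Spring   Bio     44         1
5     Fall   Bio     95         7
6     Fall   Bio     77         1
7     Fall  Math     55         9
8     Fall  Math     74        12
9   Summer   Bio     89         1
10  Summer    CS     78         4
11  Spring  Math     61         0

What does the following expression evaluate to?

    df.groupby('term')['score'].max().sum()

245

group by term, max of score:
term
Fall      95
Spring    61
Summer    89
Name: score, dtype: int64
Reading off the sum of the resulting series, we get 245.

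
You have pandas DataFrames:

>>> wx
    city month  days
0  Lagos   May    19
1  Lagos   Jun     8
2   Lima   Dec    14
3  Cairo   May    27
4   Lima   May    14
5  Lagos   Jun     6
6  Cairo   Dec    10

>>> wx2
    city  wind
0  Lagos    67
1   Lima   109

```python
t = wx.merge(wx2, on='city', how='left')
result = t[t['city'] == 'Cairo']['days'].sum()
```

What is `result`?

37

merge on 'city' (how='left') → 7 rows:
    city month  days   wind
0  Lagos   May    19   67.0
1  Lagos   Jun     8   67.0
2   Lima   Dec    14  109.0
3  Cairo   May    27    NaN
4   Lima   May    14  109.0
5  Lagos   Jun     6   67.0
6  Cairo   Dec    10    NaN
filter rows where city == 'Cairo':
    city month  days  wind
3  Cairo   May    27   NaN
6  Cairo   Dec    10   NaN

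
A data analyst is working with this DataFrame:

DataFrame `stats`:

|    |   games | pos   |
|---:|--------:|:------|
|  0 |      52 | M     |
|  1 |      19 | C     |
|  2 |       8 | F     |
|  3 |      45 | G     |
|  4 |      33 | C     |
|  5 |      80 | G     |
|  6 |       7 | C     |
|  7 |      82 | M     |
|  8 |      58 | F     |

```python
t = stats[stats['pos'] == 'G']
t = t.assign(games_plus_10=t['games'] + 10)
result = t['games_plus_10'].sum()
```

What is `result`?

filter rows where pos == 'G':
   games pos
3     45   G
5     80   G
add column games_plus_10 = t['games'] + 10:
   games pos  games_plus_10
3     45   G             55
5     80   G             90
sum of column 'games_plus_10' → 145

145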